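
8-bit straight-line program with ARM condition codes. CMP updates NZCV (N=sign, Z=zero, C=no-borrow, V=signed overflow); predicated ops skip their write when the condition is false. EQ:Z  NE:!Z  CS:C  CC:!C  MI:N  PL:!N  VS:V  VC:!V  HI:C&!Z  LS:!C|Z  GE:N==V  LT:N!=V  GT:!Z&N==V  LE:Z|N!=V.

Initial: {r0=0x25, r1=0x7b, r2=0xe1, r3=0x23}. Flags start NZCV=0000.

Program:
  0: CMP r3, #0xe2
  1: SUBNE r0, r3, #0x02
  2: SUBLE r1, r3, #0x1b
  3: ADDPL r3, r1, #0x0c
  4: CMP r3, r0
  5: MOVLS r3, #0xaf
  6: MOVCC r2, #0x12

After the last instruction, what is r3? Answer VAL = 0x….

[0] flags=0000 → (cmp)
[1] flags=0000 NE?T → r0=0x21
[2] flags=0000 LE?F → skip
[3] flags=0000 PL?T → r3=0x87
[4] flags=0011 → (cmp)
[5] flags=0011 LS?F → skip
[6] flags=0011 CC?F → skip

VAL = 0x87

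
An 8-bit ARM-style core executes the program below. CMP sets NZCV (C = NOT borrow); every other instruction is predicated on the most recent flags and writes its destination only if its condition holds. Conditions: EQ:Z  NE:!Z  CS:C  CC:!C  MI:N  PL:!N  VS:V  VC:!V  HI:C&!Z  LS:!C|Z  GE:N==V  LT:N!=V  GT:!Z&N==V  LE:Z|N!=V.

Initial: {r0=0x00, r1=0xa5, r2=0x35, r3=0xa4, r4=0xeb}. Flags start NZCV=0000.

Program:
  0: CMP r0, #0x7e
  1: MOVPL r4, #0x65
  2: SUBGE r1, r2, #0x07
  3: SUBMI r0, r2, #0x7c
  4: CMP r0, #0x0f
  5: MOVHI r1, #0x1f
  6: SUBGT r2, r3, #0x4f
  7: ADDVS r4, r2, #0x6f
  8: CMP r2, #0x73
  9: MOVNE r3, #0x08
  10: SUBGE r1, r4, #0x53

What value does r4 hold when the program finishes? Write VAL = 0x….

VAL = 0xeb

[0] flags=1000 → (cmp)
[1] flags=1000 PL?F → skip
[2] flags=1000 GE?F → skip
[3] flags=1000 MI?T → r0=0xb9
[4] flags=1010 → (cmp)
[5] flags=1010 HI?T → r1=0x1f
[6] flags=1010 GT?F → skip
[7] flags=1010 VS?F → skip
[8] flags=1000 → (cmp)
[9] flags=1000 NE?T → r3=0x08
[10] flags=1000 GE?F → skip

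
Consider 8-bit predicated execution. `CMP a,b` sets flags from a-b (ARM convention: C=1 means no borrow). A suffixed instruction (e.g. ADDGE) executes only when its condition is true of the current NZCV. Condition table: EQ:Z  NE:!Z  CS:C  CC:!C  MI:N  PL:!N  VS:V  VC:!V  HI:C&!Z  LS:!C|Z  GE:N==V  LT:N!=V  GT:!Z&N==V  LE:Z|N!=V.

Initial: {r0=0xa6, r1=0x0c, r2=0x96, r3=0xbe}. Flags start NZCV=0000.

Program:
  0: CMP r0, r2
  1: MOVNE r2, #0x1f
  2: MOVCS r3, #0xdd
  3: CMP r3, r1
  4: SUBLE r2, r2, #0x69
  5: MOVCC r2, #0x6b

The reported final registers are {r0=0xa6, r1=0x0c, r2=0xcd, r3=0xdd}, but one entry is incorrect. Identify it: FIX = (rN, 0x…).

0: ✓ CMP  NZCV=0010
1: ✓ MOVNE  r2←0x1f
2: ✓ MOVCS  r3←0xdd
3: ✓ CMP  NZCV=1010
4: ✓ SUBLE  r2←0xb6
5: · MOVCC

FIX = (r2, 0xb6)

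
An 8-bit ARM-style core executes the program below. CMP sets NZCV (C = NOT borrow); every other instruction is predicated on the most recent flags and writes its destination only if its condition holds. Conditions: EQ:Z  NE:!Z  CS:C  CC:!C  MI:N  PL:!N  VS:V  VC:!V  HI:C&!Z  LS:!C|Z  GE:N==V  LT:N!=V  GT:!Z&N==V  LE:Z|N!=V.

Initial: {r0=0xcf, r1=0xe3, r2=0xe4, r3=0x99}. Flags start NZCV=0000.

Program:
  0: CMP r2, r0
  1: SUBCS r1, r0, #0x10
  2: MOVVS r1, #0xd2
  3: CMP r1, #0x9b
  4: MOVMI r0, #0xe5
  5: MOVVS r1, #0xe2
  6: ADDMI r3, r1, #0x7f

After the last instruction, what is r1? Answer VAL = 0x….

VAL = 0xbf

[0] flags=0010 → (cmp)
[1] flags=0010 CS?T → r1=0xbf
[2] flags=0010 VS?F → skip
[3] flags=0010 → (cmp)
[4] flags=0010 MI?F → skip
[5] flags=0010 VS?F → skip
[6] flags=0010 MI?F → skip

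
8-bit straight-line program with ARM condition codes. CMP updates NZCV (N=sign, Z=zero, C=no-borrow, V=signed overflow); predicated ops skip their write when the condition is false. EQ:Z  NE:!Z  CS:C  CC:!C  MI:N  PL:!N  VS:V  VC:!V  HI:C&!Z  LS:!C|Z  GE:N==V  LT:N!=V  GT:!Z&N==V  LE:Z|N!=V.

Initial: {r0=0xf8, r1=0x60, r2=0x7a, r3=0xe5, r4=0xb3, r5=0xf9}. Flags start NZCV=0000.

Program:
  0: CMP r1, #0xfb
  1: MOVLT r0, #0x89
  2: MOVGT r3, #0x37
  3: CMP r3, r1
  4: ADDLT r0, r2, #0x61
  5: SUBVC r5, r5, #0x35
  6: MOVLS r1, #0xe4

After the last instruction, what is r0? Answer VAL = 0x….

0: ✓ CMP  NZCV=0000
1: · MOVLT
2: ✓ MOVGT  r3←0x37
3: ✓ CMP  NZCV=1000
4: ✓ ADDLT  r0←0xdb
5: ✓ SUBVC  r5←0xc4
6: ✓ MOVLS  r1←0xe4

VAL = 0xdb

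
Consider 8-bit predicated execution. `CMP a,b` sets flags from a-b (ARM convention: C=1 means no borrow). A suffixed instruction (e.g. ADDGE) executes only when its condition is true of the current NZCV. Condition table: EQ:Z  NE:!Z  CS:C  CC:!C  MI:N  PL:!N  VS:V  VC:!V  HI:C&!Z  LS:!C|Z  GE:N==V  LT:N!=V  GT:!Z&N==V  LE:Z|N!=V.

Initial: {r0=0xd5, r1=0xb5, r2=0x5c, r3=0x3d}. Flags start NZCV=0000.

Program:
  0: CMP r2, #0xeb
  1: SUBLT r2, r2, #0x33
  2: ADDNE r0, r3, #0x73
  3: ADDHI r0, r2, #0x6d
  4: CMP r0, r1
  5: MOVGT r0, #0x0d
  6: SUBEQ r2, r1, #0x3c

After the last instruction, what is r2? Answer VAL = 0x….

[0] flags=0000 → (cmp)
[1] flags=0000 LT?F → skip
[2] flags=0000 NE?T → r0=0xb0
[3] flags=0000 HI?F → skip
[4] flags=1000 → (cmp)
[5] flags=1000 GT?F → skip
[6] flags=1000 EQ?F → skip

VAL = 0x5c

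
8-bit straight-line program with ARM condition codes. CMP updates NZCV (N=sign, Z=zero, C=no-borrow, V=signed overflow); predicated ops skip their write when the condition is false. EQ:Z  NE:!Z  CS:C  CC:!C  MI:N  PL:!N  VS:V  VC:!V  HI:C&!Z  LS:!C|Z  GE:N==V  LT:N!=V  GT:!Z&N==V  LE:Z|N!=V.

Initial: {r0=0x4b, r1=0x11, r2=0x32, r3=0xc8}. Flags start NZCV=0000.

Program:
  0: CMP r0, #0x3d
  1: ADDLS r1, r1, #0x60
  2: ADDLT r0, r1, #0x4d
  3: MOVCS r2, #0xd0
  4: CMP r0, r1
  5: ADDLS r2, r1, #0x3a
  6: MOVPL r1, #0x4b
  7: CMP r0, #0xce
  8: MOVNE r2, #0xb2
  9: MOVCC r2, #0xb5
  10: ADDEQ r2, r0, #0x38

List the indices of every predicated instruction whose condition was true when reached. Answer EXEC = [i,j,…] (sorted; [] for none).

0: ✓ CMP  NZCV=0010
1: · ADDLS
2: · ADDLT
3: ✓ MOVCS  r2←0xd0
4: ✓ CMP  NZCV=0010
5: · ADDLS
6: ✓ MOVPL  r1←0x4b
7: ✓ CMP  NZCV=0000
8: ✓ MOVNE  r2←0xb2
9: ✓ MOVCC  r2←0xb5
10: · ADDEQ

EXEC = [3,6,8,9]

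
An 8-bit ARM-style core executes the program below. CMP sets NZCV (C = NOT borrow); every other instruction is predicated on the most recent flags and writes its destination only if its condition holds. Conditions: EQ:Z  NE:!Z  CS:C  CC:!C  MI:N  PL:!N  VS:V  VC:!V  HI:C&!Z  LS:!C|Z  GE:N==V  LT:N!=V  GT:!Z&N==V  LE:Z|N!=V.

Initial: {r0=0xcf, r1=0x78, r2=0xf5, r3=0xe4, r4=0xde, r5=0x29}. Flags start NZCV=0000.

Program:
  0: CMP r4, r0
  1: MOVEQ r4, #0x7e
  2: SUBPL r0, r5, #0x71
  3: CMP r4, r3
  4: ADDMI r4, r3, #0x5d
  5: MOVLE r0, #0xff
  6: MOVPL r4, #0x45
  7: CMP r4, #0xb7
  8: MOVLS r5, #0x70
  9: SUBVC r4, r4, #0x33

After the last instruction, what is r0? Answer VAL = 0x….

0: ✓ CMP  NZCV=0010
1: · MOVEQ
2: ✓ SUBPL  r0←0xb8
3: ✓ CMP  NZCV=1000
4: ✓ ADDMI  r4←0x41
5: ✓ MOVLE  r0←0xff
6: · MOVPL
7: ✓ CMP  NZCV=1001
8: ✓ MOVLS  r5←0x70
9: · SUBVC

VAL = 0xff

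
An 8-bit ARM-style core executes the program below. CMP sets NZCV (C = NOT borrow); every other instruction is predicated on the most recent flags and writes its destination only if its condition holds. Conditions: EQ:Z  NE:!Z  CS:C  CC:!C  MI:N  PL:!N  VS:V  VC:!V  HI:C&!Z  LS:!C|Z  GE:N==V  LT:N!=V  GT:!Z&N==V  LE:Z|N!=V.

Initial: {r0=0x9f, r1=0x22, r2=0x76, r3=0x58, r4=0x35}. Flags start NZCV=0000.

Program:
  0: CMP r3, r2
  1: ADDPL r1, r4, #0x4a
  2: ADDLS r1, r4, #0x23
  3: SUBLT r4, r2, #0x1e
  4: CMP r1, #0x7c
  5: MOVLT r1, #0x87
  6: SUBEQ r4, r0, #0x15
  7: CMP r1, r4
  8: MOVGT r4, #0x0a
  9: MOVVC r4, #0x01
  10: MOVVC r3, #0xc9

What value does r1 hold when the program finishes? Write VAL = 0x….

[0] flags=1000 → (cmp)
[1] flags=1000 PL?F → skip
[2] flags=1000 LS?T → r1=0x58
[3] flags=1000 LT?T → r4=0x58
[4] flags=1000 → (cmp)
[5] flags=1000 LT?T → r1=0x87
[6] flags=1000 EQ?F → skip
[7] flags=0011 → (cmp)
[8] flags=0011 GT?F → skip
[9] flags=0011 VC?F → skip
[10] flags=0011 VC?F → skip

VAL = 0x87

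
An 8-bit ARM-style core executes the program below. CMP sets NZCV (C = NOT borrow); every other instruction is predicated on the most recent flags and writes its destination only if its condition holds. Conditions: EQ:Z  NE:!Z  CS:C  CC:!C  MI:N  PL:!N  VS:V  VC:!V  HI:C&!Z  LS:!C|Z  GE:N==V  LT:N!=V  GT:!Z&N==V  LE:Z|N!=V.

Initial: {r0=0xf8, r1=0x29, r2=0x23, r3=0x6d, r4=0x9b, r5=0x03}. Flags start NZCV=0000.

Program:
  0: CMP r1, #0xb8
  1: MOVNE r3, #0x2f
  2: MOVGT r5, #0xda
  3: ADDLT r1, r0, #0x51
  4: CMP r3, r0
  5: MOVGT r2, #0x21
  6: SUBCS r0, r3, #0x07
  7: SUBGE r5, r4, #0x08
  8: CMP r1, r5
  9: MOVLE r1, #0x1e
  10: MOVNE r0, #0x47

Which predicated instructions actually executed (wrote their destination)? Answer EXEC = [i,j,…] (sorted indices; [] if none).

EXEC = [1,2,5,7,10]

0: ✓ CMP  NZCV=0000
1: ✓ MOVNE  r3←0x2f
2: ✓ MOVGT  r5←0xda
3: · ADDLT
4: ✓ CMP  NZCV=0000
5: ✓ MOVGT  r2←0x21
6: · SUBCS
7: ✓ SUBGE  r5←0x93
8: ✓ CMP  NZCV=1001
9: · MOVLE
10: ✓ MOVNE  r0←0x47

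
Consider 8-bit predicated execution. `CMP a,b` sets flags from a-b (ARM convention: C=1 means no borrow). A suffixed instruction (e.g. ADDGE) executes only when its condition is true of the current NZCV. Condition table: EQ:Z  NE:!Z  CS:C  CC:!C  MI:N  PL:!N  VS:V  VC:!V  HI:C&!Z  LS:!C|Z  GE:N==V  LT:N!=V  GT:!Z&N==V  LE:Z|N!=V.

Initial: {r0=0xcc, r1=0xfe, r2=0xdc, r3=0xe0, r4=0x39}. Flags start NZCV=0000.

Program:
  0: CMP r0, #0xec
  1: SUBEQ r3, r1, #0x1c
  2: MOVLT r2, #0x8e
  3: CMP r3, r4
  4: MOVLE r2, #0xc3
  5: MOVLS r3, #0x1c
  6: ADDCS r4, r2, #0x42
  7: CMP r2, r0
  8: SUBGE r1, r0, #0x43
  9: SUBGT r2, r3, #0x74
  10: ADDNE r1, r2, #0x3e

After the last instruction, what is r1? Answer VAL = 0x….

VAL = 0x01

[0] flags=1000 → (cmp)
[1] flags=1000 EQ?F → skip
[2] flags=1000 LT?T → r2=0x8e
[3] flags=1010 → (cmp)
[4] flags=1010 LE?T → r2=0xc3
[5] flags=1010 LS?F → skip
[6] flags=1010 CS?T → r4=0x05
[7] flags=1000 → (cmp)
[8] flags=1000 GE?F → skip
[9] flags=1000 GT?F → skip
[10] flags=1000 NE?T → r1=0x01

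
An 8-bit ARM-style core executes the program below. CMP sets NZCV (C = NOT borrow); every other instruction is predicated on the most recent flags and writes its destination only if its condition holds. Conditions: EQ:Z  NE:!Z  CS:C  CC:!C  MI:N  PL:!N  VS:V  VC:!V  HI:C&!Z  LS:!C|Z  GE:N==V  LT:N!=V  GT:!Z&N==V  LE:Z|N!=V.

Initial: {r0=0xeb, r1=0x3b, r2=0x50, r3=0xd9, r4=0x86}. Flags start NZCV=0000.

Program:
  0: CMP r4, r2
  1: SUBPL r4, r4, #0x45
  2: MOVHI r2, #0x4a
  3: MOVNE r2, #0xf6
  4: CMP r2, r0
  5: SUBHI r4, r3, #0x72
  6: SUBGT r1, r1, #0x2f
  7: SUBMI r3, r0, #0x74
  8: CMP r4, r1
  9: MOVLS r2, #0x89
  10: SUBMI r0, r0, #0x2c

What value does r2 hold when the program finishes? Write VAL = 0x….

[0] flags=0011 → (cmp)
[1] flags=0011 PL?T → r4=0x41
[2] flags=0011 HI?T → r2=0x4a
[3] flags=0011 NE?T → r2=0xf6
[4] flags=0010 → (cmp)
[5] flags=0010 HI?T → r4=0x67
[6] flags=0010 GT?T → r1=0x0c
[7] flags=0010 MI?F → skip
[8] flags=0010 → (cmp)
[9] flags=0010 LS?F → skip
[10] flags=0010 MI?F → skip

VAL = 0xf6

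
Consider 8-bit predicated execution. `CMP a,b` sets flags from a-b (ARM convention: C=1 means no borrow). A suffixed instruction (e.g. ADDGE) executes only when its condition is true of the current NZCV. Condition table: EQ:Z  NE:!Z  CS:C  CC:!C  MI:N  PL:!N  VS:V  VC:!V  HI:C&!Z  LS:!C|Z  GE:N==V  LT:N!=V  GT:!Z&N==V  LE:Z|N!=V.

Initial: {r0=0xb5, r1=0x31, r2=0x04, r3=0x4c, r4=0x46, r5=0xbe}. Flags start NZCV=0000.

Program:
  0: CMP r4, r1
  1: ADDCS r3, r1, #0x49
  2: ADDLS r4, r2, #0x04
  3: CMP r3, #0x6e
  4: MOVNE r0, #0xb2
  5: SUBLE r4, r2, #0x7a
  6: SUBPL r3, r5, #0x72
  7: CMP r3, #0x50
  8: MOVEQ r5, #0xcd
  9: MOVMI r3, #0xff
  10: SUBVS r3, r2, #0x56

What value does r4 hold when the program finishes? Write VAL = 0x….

0: ✓ CMP  NZCV=0010
1: ✓ ADDCS  r3←0x7a
2: · ADDLS
3: ✓ CMP  NZCV=0010
4: ✓ MOVNE  r0←0xb2
5: · SUBLE
6: ✓ SUBPL  r3←0x4c
7: ✓ CMP  NZCV=1000
8: · MOVEQ
9: ✓ MOVMI  r3←0xff
10: · SUBVS

VAL = 0x46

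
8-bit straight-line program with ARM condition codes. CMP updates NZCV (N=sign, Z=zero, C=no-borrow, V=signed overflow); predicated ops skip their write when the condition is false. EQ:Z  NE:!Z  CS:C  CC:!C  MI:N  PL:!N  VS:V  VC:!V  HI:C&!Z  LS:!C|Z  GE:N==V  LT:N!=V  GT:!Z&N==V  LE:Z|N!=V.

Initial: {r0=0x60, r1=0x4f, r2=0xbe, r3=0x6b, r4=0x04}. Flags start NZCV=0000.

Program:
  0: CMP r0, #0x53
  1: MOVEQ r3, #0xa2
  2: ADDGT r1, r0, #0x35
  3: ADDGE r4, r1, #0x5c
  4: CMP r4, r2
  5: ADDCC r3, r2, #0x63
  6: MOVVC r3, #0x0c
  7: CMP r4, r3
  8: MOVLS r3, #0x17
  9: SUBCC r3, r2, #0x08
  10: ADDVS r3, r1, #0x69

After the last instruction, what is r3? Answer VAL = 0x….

VAL = 0x0c

0: ✓ CMP  NZCV=0010
1: · MOVEQ
2: ✓ ADDGT  r1←0x95
3: ✓ ADDGE  r4←0xf1
4: ✓ CMP  NZCV=0010
5: · ADDCC
6: ✓ MOVVC  r3←0x0c
7: ✓ CMP  NZCV=1010
8: · MOVLS
9: · SUBCC
10: · ADDVS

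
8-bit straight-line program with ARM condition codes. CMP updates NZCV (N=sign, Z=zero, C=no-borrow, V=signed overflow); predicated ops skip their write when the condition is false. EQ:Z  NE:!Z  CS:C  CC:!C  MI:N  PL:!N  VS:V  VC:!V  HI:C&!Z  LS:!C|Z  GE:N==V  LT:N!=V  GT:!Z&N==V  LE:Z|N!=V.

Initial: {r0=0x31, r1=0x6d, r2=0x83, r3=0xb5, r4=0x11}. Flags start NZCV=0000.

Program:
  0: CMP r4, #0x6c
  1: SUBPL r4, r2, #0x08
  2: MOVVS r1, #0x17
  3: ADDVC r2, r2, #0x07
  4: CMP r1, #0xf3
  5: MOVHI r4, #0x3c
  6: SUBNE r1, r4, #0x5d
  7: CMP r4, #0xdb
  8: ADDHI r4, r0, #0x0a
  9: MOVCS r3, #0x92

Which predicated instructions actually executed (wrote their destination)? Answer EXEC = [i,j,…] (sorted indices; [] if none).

[0] flags=1000 → (cmp)
[1] flags=1000 PL?F → skip
[2] flags=1000 VS?F → skip
[3] flags=1000 VC?T → r2=0x8a
[4] flags=0000 → (cmp)
[5] flags=0000 HI?F → skip
[6] flags=0000 NE?T → r1=0xb4
[7] flags=0000 → (cmp)
[8] flags=0000 HI?F → skip
[9] flags=0000 CS?F → skip

EXEC = [3,6]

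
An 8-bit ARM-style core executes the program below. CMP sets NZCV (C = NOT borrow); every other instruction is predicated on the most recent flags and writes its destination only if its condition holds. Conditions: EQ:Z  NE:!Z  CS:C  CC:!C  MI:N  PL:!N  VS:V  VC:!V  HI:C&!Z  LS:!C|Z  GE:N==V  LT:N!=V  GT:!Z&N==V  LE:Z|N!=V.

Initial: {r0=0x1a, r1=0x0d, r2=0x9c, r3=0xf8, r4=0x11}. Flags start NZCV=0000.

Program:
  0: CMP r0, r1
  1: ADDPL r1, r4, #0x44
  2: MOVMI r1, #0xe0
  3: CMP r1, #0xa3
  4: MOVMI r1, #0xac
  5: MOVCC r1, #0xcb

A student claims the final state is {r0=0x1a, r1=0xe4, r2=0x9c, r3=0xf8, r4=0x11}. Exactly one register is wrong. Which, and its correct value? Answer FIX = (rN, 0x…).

0: ✓ CMP  NZCV=0010
1: ✓ ADDPL  r1←0x55
2: · MOVMI
3: ✓ CMP  NZCV=1001
4: ✓ MOVMI  r1←0xac
5: ✓ MOVCC  r1←0xcb

FIX = (r1, 0xcb)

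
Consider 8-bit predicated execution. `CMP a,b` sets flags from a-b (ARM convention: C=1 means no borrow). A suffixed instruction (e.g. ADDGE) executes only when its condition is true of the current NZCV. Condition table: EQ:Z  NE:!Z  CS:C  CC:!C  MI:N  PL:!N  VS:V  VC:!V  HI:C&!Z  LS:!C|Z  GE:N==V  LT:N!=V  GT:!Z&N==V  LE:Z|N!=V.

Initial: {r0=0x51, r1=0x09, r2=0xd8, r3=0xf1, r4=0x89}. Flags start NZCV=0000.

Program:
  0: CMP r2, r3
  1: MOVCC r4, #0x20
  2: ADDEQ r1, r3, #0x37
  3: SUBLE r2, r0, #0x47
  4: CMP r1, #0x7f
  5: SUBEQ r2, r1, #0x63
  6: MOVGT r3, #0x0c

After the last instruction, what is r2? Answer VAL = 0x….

0: ✓ CMP  NZCV=1000
1: ✓ MOVCC  r4←0x20
2: · ADDEQ
3: ✓ SUBLE  r2←0x0a
4: ✓ CMP  NZCV=1000
5: · SUBEQ
6: · MOVGT

VAL = 0x0a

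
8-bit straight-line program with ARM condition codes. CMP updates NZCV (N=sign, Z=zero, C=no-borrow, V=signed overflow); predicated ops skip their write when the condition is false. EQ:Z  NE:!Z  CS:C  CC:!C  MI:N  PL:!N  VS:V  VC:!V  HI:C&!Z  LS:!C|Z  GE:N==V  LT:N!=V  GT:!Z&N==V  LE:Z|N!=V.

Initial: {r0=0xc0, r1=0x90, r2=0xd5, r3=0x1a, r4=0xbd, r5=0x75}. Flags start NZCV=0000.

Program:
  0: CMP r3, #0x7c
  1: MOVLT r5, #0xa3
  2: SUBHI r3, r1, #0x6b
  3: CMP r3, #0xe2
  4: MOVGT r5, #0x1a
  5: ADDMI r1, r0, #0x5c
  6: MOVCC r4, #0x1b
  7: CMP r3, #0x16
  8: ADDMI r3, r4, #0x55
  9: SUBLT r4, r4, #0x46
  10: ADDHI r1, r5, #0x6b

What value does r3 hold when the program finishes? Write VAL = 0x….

[0] flags=1000 → (cmp)
[1] flags=1000 LT?T → r5=0xa3
[2] flags=1000 HI?F → skip
[3] flags=0000 → (cmp)
[4] flags=0000 GT?T → r5=0x1a
[5] flags=0000 MI?F → skip
[6] flags=0000 CC?T → r4=0x1b
[7] flags=0010 → (cmp)
[8] flags=0010 MI?F → skip
[9] flags=0010 LT?F → skip
[10] flags=0010 HI?T → r1=0x85

VAL = 0x1a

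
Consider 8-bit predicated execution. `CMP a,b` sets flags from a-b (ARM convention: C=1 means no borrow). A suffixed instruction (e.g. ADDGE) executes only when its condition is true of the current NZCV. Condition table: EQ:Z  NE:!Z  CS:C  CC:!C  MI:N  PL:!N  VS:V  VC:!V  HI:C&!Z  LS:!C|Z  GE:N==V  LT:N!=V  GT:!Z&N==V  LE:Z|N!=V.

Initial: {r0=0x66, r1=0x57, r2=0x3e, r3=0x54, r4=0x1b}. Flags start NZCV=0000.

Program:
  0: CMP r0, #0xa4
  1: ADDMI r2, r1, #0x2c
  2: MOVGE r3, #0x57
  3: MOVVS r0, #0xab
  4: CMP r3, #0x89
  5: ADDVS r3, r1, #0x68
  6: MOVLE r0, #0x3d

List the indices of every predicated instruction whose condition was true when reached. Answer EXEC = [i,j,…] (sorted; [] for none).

EXEC = [1,2,3,5]

[0] flags=1001 → (cmp)
[1] flags=1001 MI?T → r2=0x83
[2] flags=1001 GE?T → r3=0x57
[3] flags=1001 VS?T → r0=0xab
[4] flags=1001 → (cmp)
[5] flags=1001 VS?T → r3=0xbf
[6] flags=1001 LE?F → skip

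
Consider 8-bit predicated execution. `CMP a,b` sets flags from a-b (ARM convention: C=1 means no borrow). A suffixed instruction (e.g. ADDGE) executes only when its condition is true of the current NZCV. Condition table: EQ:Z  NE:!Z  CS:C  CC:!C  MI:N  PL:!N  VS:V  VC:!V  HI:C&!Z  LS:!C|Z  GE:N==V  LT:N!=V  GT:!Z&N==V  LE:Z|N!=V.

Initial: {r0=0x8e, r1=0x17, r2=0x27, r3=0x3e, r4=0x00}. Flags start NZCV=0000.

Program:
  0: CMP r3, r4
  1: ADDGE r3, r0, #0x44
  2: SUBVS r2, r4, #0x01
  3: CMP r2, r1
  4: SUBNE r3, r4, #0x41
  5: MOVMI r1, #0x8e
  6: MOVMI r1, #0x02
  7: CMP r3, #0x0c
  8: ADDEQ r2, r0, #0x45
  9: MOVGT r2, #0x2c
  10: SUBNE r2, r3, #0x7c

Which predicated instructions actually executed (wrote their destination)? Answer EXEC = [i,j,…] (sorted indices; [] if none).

[0] flags=0010 → (cmp)
[1] flags=0010 GE?T → r3=0xd2
[2] flags=0010 VS?F → skip
[3] flags=0010 → (cmp)
[4] flags=0010 NE?T → r3=0xbf
[5] flags=0010 MI?F → skip
[6] flags=0010 MI?F → skip
[7] flags=1010 → (cmp)
[8] flags=1010 EQ?F → skip
[9] flags=1010 GT?F → skip
[10] flags=1010 NE?T → r2=0x43

EXEC = [1,4,10]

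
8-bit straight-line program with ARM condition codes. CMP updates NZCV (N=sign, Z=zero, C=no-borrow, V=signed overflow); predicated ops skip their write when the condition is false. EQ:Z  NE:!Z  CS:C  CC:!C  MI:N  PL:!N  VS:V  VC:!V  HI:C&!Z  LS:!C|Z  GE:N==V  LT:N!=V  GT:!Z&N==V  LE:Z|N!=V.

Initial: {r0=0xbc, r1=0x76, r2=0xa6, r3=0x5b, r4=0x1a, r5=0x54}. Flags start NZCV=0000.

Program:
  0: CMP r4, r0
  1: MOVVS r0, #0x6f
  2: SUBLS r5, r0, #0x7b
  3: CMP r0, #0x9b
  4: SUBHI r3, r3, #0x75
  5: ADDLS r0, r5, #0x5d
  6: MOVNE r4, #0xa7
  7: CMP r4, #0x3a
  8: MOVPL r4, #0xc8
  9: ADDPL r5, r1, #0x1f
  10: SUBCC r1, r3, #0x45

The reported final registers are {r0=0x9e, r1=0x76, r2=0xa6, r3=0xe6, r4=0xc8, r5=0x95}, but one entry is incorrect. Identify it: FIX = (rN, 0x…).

0: ✓ CMP  NZCV=0000
1: · MOVVS
2: ✓ SUBLS  r5←0x41
3: ✓ CMP  NZCV=0010
4: ✓ SUBHI  r3←0xe6
5: · ADDLS
6: ✓ MOVNE  r4←0xa7
7: ✓ CMP  NZCV=0011
8: ✓ MOVPL  r4←0xc8
9: ✓ ADDPL  r5←0x95
10: · SUBCC

FIX = (r0, 0xbc)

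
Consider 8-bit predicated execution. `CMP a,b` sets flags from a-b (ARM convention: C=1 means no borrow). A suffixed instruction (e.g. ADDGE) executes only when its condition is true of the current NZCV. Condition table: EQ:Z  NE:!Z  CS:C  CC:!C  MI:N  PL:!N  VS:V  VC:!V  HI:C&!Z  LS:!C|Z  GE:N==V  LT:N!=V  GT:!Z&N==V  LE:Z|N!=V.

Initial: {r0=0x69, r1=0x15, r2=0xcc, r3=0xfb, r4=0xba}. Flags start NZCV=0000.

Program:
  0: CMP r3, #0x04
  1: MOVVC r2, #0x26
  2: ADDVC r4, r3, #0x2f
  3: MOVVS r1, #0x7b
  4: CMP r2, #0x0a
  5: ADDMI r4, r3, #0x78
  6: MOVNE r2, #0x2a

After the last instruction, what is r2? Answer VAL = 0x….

VAL = 0x2a

0: ✓ CMP  NZCV=1010
1: ✓ MOVVC  r2←0x26
2: ✓ ADDVC  r4←0x2a
3: · MOVVS
4: ✓ CMP  NZCV=0010
5: · ADDMI
6: ✓ MOVNE  r2←0x2a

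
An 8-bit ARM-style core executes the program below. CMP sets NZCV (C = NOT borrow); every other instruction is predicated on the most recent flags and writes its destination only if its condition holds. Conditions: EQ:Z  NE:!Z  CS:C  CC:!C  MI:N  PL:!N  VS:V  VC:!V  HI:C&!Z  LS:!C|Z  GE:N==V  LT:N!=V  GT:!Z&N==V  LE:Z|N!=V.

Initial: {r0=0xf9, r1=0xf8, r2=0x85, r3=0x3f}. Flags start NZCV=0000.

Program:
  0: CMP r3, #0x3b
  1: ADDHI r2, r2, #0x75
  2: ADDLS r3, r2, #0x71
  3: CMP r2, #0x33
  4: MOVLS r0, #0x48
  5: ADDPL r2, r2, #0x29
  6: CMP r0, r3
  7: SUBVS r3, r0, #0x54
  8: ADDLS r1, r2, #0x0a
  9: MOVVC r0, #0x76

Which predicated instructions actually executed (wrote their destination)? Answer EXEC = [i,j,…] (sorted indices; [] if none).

[0] flags=0010 → (cmp)
[1] flags=0010 HI?T → r2=0xfa
[2] flags=0010 LS?F → skip
[3] flags=1010 → (cmp)
[4] flags=1010 LS?F → skip
[5] flags=1010 PL?F → skip
[6] flags=1010 → (cmp)
[7] flags=1010 VS?F → skip
[8] flags=1010 LS?F → skip
[9] flags=1010 VC?T → r0=0x76

EXEC = [1,9]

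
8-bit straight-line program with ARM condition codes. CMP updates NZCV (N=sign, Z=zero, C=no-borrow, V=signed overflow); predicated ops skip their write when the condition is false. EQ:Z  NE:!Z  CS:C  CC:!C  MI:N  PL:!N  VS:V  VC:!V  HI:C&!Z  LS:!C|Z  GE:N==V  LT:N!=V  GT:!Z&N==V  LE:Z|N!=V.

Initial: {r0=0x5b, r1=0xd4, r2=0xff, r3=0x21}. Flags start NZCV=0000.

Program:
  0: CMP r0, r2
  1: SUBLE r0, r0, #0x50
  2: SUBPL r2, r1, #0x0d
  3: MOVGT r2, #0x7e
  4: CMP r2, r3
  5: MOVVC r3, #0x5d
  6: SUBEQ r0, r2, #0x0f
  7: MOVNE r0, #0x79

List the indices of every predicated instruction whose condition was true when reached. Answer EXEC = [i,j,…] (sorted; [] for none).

0: ✓ CMP  NZCV=0000
1: · SUBLE
2: ✓ SUBPL  r2←0xc7
3: ✓ MOVGT  r2←0x7e
4: ✓ CMP  NZCV=0010
5: ✓ MOVVC  r3←0x5d
6: · SUBEQ
7: ✓ MOVNE  r0←0x79

EXEC = [2,3,5,7]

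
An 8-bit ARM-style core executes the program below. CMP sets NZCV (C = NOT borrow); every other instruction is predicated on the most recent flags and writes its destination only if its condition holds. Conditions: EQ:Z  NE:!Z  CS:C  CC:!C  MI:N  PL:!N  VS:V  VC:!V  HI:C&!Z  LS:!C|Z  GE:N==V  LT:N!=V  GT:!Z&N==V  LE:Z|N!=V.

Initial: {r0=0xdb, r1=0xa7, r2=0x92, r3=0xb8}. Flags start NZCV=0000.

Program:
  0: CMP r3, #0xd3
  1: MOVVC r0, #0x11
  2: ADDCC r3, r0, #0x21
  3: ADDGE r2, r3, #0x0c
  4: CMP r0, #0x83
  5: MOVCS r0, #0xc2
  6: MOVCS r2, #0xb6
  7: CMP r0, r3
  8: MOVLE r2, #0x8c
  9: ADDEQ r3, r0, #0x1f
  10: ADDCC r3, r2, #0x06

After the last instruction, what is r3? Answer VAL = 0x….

0: ✓ CMP  NZCV=1000
1: ✓ MOVVC  r0←0x11
2: ✓ ADDCC  r3←0x32
3: · ADDGE
4: ✓ CMP  NZCV=1001
5: · MOVCS
6: · MOVCS
7: ✓ CMP  NZCV=1000
8: ✓ MOVLE  r2←0x8c
9: · ADDEQ
10: ✓ ADDCC  r3←0x92

VAL = 0x92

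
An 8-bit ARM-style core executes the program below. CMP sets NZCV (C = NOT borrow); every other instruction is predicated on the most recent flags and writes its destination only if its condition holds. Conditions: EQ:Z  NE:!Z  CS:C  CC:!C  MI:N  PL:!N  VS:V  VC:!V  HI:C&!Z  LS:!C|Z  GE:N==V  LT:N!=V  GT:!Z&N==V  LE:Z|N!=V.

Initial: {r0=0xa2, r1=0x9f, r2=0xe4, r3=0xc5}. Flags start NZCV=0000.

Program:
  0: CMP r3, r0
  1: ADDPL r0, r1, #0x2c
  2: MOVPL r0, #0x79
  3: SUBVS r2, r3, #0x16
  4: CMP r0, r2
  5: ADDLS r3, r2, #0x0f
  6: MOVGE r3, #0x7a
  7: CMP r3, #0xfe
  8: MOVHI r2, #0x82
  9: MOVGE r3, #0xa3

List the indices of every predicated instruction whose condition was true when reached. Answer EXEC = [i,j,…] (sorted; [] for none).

0: ✓ CMP  NZCV=0010
1: ✓ ADDPL  r0←0xcb
2: ✓ MOVPL  r0←0x79
3: · SUBVS
4: ✓ CMP  NZCV=1001
5: ✓ ADDLS  r3←0xf3
6: ✓ MOVGE  r3←0x7a
7: ✓ CMP  NZCV=0000
8: · MOVHI
9: ✓ MOVGE  r3←0xa3

EXEC = [1,2,5,6,9]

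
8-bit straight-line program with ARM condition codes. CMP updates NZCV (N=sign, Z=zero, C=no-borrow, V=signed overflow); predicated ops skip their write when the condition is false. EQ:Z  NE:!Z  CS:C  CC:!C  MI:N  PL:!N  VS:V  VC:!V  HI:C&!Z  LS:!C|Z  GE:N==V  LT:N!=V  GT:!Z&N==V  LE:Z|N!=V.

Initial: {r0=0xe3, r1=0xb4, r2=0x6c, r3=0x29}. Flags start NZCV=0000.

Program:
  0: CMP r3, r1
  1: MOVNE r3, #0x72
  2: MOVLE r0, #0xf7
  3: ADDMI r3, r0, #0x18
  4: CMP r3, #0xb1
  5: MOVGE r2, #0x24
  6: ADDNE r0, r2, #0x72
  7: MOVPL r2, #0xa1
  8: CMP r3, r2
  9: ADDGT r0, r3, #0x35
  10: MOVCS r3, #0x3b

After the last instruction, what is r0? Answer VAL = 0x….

0: ✓ CMP  NZCV=0000
1: ✓ MOVNE  r3←0x72
2: · MOVLE
3: · ADDMI
4: ✓ CMP  NZCV=1001
5: ✓ MOVGE  r2←0x24
6: ✓ ADDNE  r0←0x96
7: · MOVPL
8: ✓ CMP  NZCV=0010
9: ✓ ADDGT  r0←0xa7
10: ✓ MOVCS  r3←0x3b

VAL = 0xa7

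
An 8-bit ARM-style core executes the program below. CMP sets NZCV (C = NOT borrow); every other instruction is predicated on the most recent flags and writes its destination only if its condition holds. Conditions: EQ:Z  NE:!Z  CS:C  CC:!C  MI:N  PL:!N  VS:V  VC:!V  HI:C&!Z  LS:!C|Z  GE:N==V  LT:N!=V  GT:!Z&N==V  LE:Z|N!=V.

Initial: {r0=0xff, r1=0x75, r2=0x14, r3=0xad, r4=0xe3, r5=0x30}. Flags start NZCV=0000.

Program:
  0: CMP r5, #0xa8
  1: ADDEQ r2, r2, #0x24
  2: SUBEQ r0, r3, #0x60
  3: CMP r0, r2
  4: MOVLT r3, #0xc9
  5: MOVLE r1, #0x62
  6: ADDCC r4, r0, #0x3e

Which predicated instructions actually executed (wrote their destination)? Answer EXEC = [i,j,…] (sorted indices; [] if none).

[0] flags=1001 → (cmp)
[1] flags=1001 EQ?F → skip
[2] flags=1001 EQ?F → skip
[3] flags=1010 → (cmp)
[4] flags=1010 LT?T → r3=0xc9
[5] flags=1010 LE?T → r1=0x62
[6] flags=1010 CC?F → skip

EXEC = [4,5]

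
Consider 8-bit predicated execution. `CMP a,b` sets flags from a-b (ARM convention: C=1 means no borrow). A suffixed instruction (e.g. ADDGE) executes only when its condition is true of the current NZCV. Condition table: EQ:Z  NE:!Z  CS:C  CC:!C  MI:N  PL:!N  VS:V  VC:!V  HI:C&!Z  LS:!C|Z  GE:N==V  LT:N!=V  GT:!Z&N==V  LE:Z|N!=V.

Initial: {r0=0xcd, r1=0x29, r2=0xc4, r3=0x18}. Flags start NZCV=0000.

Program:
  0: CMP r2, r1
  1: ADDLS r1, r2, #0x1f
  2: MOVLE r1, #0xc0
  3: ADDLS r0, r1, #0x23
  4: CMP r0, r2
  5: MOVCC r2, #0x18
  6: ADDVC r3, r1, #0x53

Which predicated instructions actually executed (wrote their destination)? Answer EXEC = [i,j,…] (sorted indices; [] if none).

EXEC = [2,6]

[0] flags=1010 → (cmp)
[1] flags=1010 LS?F → skip
[2] flags=1010 LE?T → r1=0xc0
[3] flags=1010 LS?F → skip
[4] flags=0010 → (cmp)
[5] flags=0010 CC?F → skip
[6] flags=0010 VC?T → r3=0x13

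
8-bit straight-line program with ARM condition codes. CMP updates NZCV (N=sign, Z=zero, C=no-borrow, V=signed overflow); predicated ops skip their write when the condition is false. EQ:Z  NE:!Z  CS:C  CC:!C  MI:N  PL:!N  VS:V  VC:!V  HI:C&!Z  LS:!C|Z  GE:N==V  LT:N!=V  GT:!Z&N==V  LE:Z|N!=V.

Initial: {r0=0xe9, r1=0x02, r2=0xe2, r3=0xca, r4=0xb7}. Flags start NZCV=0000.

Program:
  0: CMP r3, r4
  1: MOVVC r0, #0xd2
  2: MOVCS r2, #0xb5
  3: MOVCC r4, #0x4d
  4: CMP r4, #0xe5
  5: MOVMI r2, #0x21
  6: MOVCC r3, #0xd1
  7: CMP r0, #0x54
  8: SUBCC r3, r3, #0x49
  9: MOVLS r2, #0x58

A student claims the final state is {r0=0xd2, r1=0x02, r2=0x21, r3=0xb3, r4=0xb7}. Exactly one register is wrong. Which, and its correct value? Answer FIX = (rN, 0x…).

0: ✓ CMP  NZCV=0010
1: ✓ MOVVC  r0←0xd2
2: ✓ MOVCS  r2←0xb5
3: · MOVCC
4: ✓ CMP  NZCV=1000
5: ✓ MOVMI  r2←0x21
6: ✓ MOVCC  r3←0xd1
7: ✓ CMP  NZCV=0011
8: · SUBCC
9: · MOVLS

FIX = (r3, 0xd1)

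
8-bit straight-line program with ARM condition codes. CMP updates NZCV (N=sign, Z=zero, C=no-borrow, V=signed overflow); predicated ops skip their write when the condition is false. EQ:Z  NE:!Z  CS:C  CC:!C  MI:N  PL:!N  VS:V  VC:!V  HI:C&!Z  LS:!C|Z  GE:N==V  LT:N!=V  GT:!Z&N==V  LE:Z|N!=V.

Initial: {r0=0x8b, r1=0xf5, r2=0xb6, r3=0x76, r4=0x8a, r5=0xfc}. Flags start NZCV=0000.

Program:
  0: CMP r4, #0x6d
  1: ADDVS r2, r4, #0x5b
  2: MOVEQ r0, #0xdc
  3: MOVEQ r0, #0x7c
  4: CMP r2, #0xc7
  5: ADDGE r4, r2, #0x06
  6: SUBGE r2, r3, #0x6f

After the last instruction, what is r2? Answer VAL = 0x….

0: ✓ CMP  NZCV=0011
1: ✓ ADDVS  r2←0xe5
2: · MOVEQ
3: · MOVEQ
4: ✓ CMP  NZCV=0010
5: ✓ ADDGE  r4←0xeb
6: ✓ SUBGE  r2←0x07

VAL = 0x07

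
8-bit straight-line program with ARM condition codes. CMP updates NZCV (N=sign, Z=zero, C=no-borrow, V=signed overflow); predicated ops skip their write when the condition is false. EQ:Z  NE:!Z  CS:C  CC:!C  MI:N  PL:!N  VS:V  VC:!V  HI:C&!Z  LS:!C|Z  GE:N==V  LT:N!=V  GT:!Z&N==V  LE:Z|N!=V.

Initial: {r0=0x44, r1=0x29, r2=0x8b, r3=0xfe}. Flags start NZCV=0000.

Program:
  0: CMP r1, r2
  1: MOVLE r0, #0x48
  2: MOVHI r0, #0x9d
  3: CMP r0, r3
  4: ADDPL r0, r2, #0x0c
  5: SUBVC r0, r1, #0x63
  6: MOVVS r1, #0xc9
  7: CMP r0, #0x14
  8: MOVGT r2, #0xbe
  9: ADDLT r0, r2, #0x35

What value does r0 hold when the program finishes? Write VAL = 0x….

VAL = 0xc0

0: ✓ CMP  NZCV=1001
1: · MOVLE
2: · MOVHI
3: ✓ CMP  NZCV=0000
4: ✓ ADDPL  r0←0x97
5: ✓ SUBVC  r0←0xc6
6: · MOVVS
7: ✓ CMP  NZCV=1010
8: · MOVGT
9: ✓ ADDLT  r0←0xc0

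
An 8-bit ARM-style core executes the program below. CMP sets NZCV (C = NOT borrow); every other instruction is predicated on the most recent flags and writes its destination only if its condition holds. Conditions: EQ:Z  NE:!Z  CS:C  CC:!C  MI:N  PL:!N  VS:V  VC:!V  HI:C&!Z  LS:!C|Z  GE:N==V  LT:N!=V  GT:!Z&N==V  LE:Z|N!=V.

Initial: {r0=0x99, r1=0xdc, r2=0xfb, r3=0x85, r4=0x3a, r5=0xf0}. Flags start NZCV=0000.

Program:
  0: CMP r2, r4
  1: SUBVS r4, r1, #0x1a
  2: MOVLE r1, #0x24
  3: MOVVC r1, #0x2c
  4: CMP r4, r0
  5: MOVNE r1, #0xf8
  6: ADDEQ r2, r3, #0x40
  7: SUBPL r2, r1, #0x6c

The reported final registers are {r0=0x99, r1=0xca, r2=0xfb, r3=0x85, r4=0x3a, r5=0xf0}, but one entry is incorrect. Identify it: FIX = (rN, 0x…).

0: ✓ CMP  NZCV=1010
1: · SUBVS
2: ✓ MOVLE  r1←0x24
3: ✓ MOVVC  r1←0x2c
4: ✓ CMP  NZCV=1001
5: ✓ MOVNE  r1←0xf8
6: · ADDEQ
7: · SUBPL

FIX = (r1, 0xf8)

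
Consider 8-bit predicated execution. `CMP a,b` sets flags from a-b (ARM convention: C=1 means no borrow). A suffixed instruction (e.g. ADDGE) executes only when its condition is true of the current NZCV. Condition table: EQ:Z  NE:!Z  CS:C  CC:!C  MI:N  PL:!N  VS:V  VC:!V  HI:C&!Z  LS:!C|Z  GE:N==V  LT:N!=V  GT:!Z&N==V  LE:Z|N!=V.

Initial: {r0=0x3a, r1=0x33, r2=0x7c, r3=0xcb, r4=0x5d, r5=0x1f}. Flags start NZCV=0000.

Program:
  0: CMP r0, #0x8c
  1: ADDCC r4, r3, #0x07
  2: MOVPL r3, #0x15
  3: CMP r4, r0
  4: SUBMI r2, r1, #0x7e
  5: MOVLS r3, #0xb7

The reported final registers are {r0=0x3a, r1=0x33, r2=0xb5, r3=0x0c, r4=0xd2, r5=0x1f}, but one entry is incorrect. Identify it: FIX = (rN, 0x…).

[0] flags=1001 → (cmp)
[1] flags=1001 CC?T → r4=0xd2
[2] flags=1001 PL?F → skip
[3] flags=1010 → (cmp)
[4] flags=1010 MI?T → r2=0xb5
[5] flags=1010 LS?F → skip

FIX = (r3, 0xcb)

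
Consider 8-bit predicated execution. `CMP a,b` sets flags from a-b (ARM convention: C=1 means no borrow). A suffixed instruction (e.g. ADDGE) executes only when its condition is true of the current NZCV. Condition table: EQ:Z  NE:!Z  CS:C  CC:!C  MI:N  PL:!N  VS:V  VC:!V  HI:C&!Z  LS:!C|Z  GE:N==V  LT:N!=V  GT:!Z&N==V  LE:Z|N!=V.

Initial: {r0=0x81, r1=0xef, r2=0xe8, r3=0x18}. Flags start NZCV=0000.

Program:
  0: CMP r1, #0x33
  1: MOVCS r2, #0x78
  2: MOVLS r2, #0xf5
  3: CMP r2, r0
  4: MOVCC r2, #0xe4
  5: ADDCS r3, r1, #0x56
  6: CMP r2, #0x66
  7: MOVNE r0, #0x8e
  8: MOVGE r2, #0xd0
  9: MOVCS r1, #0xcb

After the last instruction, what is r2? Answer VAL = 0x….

[0] flags=1010 → (cmp)
[1] flags=1010 CS?T → r2=0x78
[2] flags=1010 LS?F → skip
[3] flags=1001 → (cmp)
[4] flags=1001 CC?T → r2=0xe4
[5] flags=1001 CS?F → skip
[6] flags=0011 → (cmp)
[7] flags=0011 NE?T → r0=0x8e
[8] flags=0011 GE?F → skip
[9] flags=0011 CS?T → r1=0xcb

VAL = 0xe4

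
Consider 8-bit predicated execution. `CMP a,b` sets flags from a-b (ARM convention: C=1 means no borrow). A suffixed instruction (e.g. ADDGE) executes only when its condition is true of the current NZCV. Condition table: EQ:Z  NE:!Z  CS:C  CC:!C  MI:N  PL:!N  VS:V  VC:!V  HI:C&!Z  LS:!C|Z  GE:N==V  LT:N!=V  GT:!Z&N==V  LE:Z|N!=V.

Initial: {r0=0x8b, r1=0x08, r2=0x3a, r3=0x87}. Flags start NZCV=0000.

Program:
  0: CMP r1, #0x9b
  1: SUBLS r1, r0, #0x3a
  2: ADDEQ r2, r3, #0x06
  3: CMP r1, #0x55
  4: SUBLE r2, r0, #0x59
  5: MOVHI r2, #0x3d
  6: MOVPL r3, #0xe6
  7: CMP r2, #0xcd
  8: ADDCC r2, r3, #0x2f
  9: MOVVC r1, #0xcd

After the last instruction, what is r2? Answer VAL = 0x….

0: ✓ CMP  NZCV=0000
1: ✓ SUBLS  r1←0x51
2: · ADDEQ
3: ✓ CMP  NZCV=1000
4: ✓ SUBLE  r2←0x32
5: · MOVHI
6: · MOVPL
7: ✓ CMP  NZCV=0000
8: ✓ ADDCC  r2←0xb6
9: ✓ MOVVC  r1←0xcd

VAL = 0xb6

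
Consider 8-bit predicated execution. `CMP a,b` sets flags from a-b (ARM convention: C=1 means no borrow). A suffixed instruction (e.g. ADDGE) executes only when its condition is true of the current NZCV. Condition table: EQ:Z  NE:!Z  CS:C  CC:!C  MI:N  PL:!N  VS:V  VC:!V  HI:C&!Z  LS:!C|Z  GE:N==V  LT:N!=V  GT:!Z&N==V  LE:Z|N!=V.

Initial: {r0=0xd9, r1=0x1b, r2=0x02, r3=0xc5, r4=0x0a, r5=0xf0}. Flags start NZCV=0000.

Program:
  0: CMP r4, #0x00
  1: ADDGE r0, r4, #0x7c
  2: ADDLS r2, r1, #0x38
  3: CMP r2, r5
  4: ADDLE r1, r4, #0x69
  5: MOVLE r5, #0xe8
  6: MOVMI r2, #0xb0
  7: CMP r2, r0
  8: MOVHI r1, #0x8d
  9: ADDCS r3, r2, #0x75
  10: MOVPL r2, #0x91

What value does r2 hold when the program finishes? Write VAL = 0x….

VAL = 0x91

0: ✓ CMP  NZCV=0010
1: ✓ ADDGE  r0←0x86
2: · ADDLS
3: ✓ CMP  NZCV=0000
4: · ADDLE
5: · MOVLE
6: · MOVMI
7: ✓ CMP  NZCV=0000
8: · MOVHI
9: · ADDCS
10: ✓ MOVPL  r2←0x91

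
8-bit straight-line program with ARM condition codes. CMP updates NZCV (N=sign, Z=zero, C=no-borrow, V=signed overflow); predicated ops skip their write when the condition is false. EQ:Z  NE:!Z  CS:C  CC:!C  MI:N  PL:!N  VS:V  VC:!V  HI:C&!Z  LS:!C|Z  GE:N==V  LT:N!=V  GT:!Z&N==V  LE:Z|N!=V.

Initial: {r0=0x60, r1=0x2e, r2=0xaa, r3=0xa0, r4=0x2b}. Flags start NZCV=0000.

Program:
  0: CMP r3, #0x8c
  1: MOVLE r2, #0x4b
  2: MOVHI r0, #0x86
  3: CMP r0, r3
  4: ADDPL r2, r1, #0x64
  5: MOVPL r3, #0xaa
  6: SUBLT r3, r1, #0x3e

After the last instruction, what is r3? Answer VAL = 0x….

[0] flags=0010 → (cmp)
[1] flags=0010 LE?F → skip
[2] flags=0010 HI?T → r0=0x86
[3] flags=1000 → (cmp)
[4] flags=1000 PL?F → skip
[5] flags=1000 PL?F → skip
[6] flags=1000 LT?T → r3=0xf0

VAL = 0xf0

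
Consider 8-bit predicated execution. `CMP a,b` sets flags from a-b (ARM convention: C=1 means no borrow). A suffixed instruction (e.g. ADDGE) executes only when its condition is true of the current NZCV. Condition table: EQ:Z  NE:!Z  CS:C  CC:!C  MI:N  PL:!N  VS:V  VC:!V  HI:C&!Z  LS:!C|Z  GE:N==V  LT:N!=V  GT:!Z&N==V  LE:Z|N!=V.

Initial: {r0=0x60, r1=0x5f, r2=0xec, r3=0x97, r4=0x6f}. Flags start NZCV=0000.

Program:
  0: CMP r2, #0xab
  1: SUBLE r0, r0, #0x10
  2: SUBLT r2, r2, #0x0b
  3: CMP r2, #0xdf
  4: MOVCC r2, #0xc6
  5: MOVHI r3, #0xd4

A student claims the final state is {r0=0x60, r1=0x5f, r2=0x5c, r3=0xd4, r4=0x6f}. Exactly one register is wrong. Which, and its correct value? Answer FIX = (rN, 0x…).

0: ✓ CMP  NZCV=0010
1: · SUBLE
2: · SUBLT
3: ✓ CMP  NZCV=0010
4: · MOVCC
5: ✓ MOVHI  r3←0xd4

FIX = (r2, 0xec)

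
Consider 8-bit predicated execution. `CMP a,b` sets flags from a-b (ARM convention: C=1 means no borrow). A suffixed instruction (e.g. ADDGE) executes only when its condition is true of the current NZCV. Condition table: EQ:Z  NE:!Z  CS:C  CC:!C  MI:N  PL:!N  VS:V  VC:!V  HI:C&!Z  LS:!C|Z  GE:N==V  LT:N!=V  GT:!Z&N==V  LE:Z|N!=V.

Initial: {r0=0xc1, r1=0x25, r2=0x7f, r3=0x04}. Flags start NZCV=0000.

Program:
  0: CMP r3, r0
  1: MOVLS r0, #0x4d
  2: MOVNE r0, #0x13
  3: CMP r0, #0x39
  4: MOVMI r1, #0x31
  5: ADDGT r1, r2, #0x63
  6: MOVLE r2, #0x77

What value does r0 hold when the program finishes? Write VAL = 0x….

VAL = 0x13

[0] flags=0000 → (cmp)
[1] flags=0000 LS?T → r0=0x4d
[2] flags=0000 NE?T → r0=0x13
[3] flags=1000 → (cmp)
[4] flags=1000 MI?T → r1=0x31
[5] flags=1000 GT?F → skip
[6] flags=1000 LE?T → r2=0x77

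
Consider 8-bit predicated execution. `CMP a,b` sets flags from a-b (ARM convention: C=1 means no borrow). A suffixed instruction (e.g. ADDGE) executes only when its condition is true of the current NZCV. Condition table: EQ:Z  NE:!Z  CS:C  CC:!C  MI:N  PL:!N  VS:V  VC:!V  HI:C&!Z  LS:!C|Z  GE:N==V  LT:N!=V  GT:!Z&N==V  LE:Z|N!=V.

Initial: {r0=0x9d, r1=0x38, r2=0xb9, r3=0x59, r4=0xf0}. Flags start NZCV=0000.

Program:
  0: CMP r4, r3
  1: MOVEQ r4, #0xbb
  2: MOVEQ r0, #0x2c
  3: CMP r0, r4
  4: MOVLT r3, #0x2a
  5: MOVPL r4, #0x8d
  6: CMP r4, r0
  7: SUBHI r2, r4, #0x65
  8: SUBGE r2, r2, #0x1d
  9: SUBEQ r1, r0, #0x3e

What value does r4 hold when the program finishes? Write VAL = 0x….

0: ✓ CMP  NZCV=1010
1: · MOVEQ
2: · MOVEQ
3: ✓ CMP  NZCV=1000
4: ✓ MOVLT  r3←0x2a
5: · MOVPL
6: ✓ CMP  NZCV=0010
7: ✓ SUBHI  r2←0x8b
8: ✓ SUBGE  r2←0x6e
9: · SUBEQ

VAL = 0xf0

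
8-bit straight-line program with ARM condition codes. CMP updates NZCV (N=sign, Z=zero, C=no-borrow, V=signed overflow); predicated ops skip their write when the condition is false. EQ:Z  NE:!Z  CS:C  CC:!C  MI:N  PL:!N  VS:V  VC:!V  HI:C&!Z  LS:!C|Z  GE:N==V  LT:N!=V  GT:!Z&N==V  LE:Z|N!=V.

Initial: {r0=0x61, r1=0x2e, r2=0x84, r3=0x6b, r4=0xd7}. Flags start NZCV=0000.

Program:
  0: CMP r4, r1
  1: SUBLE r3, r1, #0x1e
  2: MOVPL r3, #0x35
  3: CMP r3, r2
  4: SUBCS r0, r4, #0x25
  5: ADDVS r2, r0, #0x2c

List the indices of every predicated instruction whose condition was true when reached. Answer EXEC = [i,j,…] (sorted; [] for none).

[0] flags=1010 → (cmp)
[1] flags=1010 LE?T → r3=0x10
[2] flags=1010 PL?F → skip
[3] flags=1001 → (cmp)
[4] flags=1001 CS?F → skip
[5] flags=1001 VS?T → r2=0x8d

EXEC = [1,5]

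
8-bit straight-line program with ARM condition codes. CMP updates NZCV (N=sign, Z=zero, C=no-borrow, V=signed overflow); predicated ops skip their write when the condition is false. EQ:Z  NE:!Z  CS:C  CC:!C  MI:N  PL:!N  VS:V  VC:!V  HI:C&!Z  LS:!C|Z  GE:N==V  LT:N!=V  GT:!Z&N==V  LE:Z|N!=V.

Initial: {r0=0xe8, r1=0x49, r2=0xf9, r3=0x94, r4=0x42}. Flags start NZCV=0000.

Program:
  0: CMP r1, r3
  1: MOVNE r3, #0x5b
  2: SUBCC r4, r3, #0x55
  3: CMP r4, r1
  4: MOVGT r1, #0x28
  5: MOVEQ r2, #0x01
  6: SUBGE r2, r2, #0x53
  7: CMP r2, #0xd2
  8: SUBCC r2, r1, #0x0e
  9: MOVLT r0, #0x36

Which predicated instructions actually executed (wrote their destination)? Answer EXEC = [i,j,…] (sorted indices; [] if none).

EXEC = [1,2]

[0] flags=1001 → (cmp)
[1] flags=1001 NE?T → r3=0x5b
[2] flags=1001 CC?T → r4=0x06
[3] flags=1000 → (cmp)
[4] flags=1000 GT?F → skip
[5] flags=1000 EQ?F → skip
[6] flags=1000 GE?F → skip
[7] flags=0010 → (cmp)
[8] flags=0010 CC?F → skip
[9] flags=0010 LT?F → skip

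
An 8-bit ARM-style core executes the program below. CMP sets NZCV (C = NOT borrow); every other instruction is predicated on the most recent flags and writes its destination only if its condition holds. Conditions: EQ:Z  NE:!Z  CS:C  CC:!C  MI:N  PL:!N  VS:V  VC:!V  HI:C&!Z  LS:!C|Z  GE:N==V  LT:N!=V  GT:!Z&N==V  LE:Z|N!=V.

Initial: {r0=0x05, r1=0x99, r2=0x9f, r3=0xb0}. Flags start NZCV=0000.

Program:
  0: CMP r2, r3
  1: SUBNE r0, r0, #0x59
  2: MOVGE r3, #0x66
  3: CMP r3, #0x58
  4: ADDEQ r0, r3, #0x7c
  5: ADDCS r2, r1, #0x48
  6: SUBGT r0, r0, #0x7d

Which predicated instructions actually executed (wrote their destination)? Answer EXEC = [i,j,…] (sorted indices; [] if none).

0: ✓ CMP  NZCV=1000
1: ✓ SUBNE  r0←0xac
2: · MOVGE
3: ✓ CMP  NZCV=0011
4: · ADDEQ
5: ✓ ADDCS  r2←0xe1
6: · SUBGT

EXEC = [1,5]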